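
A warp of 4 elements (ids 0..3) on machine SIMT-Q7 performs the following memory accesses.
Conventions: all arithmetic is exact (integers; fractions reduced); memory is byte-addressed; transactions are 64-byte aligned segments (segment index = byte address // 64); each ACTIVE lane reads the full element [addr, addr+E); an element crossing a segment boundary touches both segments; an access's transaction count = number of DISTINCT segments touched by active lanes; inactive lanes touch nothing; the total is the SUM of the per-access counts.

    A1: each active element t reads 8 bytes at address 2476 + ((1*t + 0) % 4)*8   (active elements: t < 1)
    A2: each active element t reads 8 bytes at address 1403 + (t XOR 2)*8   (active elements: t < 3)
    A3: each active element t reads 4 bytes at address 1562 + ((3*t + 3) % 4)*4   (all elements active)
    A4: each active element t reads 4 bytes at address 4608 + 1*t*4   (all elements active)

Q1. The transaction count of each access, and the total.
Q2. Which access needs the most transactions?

A1: 1 transaction
A2: 2 transactions
A3: 1 transaction
A4: 1 transaction

Answer: 1,2,1,1; total 5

Answer: A2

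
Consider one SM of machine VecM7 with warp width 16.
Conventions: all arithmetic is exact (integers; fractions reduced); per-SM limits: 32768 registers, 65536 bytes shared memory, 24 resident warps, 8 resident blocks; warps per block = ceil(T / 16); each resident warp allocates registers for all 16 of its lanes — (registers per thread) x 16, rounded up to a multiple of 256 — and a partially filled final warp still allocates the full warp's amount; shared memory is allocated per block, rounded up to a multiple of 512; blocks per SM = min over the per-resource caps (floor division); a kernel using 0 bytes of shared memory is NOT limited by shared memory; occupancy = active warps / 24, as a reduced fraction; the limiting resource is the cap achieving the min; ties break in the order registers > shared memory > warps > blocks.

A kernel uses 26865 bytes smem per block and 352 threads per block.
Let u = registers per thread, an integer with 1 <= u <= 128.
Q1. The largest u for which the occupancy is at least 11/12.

Answer: u = 80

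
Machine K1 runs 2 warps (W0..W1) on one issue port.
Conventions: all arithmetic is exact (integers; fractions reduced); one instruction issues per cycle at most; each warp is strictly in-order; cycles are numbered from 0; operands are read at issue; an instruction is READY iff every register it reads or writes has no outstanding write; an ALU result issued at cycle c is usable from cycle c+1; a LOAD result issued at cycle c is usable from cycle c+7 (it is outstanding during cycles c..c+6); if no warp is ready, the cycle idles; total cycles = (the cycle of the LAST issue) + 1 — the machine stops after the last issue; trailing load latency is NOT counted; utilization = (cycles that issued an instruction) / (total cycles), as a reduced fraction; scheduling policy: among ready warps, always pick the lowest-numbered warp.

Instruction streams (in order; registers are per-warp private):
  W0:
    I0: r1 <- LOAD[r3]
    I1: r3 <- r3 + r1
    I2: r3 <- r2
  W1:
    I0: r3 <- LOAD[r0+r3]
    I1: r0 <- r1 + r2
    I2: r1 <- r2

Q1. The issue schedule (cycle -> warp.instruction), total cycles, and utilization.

cycle 0: W0.I0
cycle 1: W1.I0
cycle 2: W1.I1
cycle 3: W1.I2
cycle 4: idle
cycle 5: idle
cycle 6: idle
cycle 7: W0.I1
cycle 8: W0.I2

Answer: 9 cycles, utilization 2/3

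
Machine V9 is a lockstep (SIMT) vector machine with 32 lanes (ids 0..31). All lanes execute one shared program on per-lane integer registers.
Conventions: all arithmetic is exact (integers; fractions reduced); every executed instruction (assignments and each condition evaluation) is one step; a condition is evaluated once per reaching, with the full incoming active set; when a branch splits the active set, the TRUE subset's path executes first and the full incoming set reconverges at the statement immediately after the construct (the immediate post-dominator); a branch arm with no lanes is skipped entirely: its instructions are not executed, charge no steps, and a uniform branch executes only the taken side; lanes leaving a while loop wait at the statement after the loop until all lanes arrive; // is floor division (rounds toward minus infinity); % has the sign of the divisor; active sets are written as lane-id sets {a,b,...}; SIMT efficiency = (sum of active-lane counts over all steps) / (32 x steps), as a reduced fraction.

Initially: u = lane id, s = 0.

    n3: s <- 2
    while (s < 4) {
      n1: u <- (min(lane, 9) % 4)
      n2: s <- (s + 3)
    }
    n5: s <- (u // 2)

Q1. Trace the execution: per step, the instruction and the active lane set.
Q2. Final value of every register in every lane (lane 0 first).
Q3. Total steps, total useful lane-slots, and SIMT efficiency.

step 0: s <- 2                       {0,1,2,3,4,5,6,7,8,9,10,11,12,13,14,15,16,17,18,19,20,21,22,23,24,25,26,27,28,29,30,31}
step 1: eval (s < 4)                 {0,1,2,3,4,5,6,7,8,9,10,11,12,13,14,15,16,17,18,19,20,21,22,23,24,25,26,27,28,29,30,31}
step 2: u <- (min(lane, 9) % 4)      {0,1,2,3,4,5,6,7,8,9,10,11,12,13,14,15,16,17,18,19,20,21,22,23,24,25,26,27,28,29,30,31}
step 3: s <- (s + 3)                 {0,1,2,3,4,5,6,7,8,9,10,11,12,13,14,15,16,17,18,19,20,21,22,23,24,25,26,27,28,29,30,31}
step 4: eval (s < 4)                 {0,1,2,3,4,5,6,7,8,9,10,11,12,13,14,15,16,17,18,19,20,21,22,23,24,25,26,27,28,29,30,31}
step 5: s <- (u // 2)                {0,1,2,3,4,5,6,7,8,9,10,11,12,13,14,15,16,17,18,19,20,21,22,23,24,25,26,27,28,29,30,31}

Answer: 6 steps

u: 0,1,2,3,0,1,2,3,0,1,1,1,1,1,1,1,1,1,1,1,1,1,1,1,1,1,1,1,1,1,1,1
s: 0,0,1,1,0,0,1,1,0,0,0,0,0,0,0,0,0,0,0,0,0,0,0,0,0,0,0,0,0,0,0,0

steps = 6; useful = 192; efficiency = 192/192 = 1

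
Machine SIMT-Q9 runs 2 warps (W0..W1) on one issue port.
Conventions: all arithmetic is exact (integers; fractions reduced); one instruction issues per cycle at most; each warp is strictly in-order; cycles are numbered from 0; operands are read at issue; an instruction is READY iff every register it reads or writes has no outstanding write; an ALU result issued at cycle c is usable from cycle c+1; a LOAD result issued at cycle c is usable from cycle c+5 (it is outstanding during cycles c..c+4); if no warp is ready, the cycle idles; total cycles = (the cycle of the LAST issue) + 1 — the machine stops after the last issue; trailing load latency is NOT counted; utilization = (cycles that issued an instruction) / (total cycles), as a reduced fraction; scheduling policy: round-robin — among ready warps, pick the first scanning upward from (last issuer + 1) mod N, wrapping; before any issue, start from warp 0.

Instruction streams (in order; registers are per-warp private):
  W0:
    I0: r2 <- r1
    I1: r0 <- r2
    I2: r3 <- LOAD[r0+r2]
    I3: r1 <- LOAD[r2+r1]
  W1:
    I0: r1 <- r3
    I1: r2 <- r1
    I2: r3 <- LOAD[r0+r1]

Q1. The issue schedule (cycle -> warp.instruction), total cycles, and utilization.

cycle 0: W0.I0
cycle 1: W1.I0
cycle 2: W0.I1
cycle 3: W1.I1
cycle 4: W0.I2
cycle 5: W1.I2
cycle 6: W0.I3

Answer: 7 cycles, utilization 1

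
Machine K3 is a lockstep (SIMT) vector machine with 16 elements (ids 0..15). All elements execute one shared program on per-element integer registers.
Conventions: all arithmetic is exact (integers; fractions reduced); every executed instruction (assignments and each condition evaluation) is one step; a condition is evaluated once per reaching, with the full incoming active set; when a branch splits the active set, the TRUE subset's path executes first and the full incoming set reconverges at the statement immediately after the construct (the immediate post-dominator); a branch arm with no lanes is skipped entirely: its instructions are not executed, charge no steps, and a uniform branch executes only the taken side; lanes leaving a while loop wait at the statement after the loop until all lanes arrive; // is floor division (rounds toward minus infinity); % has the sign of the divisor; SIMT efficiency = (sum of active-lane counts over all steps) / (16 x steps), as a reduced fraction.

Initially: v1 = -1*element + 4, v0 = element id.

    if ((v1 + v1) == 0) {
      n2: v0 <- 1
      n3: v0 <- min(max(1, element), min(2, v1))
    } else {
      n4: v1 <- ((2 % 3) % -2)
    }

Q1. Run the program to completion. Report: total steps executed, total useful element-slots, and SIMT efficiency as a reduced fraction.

Answer: 4 steps, 33 useful, 33/64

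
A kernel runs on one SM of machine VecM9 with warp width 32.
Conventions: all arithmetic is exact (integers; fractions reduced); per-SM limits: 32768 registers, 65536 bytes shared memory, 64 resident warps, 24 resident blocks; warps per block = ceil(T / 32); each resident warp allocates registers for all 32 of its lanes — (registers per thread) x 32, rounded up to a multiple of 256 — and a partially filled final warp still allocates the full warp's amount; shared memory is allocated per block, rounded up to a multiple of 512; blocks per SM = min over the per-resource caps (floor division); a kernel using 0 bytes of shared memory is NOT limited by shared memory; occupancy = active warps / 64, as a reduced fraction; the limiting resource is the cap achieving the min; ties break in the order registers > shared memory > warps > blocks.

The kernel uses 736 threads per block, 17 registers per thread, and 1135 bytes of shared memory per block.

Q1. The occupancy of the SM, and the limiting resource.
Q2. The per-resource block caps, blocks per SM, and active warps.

Answer: occupancy 23/64, limited by registers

registers: 1 block
shared memory: 42 blocks
warps: 2 blocks
blocks: 24 blocks

Answer: 1 block, 23 active warps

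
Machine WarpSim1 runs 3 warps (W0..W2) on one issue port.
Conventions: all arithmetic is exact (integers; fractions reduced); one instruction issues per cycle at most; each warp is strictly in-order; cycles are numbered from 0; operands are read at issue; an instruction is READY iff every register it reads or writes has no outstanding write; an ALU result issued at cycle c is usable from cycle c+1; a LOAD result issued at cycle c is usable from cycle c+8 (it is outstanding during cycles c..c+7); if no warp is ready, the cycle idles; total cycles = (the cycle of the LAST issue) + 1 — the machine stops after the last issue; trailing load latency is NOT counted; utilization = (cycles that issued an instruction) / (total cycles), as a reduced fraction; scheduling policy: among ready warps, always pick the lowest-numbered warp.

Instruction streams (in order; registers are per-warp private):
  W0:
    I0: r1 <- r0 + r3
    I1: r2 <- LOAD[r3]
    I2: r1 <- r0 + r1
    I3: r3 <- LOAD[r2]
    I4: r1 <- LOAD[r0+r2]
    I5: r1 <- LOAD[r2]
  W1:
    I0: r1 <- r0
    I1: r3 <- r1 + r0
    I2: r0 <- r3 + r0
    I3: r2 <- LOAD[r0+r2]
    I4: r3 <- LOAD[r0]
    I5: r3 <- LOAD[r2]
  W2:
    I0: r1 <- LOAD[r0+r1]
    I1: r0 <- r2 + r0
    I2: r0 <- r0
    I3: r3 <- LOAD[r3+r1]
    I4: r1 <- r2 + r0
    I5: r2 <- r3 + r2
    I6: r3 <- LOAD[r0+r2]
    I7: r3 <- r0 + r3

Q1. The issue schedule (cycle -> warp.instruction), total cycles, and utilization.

cycle 0: W0.I0
cycle 1: W0.I1
cycle 2: W0.I2
cycle 3: W1.I0
cycle 4: W1.I1
cycle 5: W1.I2
cycle 6: W1.I3
cycle 7: W1.I4
cycle 8: W2.I0
cycle 9: W0.I3
cycle 10: W0.I4
cycle 11: W2.I1
cycle 12: W2.I2
cycle 13: idle
cycle 14: idle
cycle 15: W1.I5
cycle 16: W2.I3
cycle 17: W2.I4
cycle 18: W0.I5
cycle 19: idle
cycle 20: idle
cycle 21: idle
cycle 22: idle
cycle 23: idle
cycle 24: W2.I5
cycle 25: W2.I6
cycle 26: idle
cycle 27: idle
cycle 28: idle
cycle 29: idle
cycle 30: idle
cycle 31: idle
cycle 32: idle
cycle 33: W2.I7

Answer: 34 cycles, utilization 10/17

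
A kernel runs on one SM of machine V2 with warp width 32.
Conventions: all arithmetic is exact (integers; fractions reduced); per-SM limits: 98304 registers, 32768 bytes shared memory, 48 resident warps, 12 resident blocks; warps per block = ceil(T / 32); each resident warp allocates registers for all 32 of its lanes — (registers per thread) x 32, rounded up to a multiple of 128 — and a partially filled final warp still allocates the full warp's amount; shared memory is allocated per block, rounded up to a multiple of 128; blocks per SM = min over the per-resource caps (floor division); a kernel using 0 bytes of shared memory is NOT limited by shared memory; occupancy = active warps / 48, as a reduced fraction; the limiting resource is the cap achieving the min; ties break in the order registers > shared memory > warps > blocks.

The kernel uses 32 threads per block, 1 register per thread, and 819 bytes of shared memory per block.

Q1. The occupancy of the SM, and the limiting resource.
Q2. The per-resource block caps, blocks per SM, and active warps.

Answer: occupancy 1/4, limited by blocks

registers: 768 blocks
shared memory: 36 blocks
warps: 48 blocks
blocks: 12 blocks

Answer: 12 blocks, 12 active warps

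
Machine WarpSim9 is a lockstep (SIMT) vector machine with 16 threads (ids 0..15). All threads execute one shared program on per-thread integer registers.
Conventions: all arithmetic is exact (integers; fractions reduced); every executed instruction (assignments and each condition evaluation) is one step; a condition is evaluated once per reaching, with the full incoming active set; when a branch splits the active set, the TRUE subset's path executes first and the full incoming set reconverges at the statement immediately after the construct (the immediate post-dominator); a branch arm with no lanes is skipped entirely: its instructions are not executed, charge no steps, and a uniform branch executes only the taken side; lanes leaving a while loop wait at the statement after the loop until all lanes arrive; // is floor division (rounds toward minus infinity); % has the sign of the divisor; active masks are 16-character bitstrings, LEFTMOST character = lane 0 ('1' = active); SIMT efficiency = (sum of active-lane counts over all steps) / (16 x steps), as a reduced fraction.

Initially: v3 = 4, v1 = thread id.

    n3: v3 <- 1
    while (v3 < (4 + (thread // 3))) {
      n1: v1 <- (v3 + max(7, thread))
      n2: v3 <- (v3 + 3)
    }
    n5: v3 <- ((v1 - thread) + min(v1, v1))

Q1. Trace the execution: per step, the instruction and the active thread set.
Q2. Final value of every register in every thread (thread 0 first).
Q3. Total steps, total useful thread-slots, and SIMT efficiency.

step 0: v3 <- 1                      1111111111111111
step 1: eval (v3 < (4 + (thread // 3))) 1111111111111111
step 2: v1 <- (v3 + max(7, thread))  1111111111111111
step 3: v3 <- (v3 + 3)               1111111111111111
step 4: eval (v3 < (4 + (thread // 3))) 1111111111111111
step 5: v1 <- (v3 + max(7, thread))  0001111111111111
step 6: v3 <- (v3 + 3)               0001111111111111
step 7: eval (v3 < (4 + (thread // 3))) 0001111111111111
step 8: v1 <- (v3 + max(7, thread))  0000000000001111
step 9: v3 <- (v3 + 3)               0000000000001111
step 10: eval (v3 < (4 + (thread // 3))) 0000000000001111
step 11: v3 <- ((v1 - thread) + min(v1, v1)) 1111111111111111

Answer: 12 steps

v3: 16,15,14,19,18,17,16,15,16,17,18,19,26,27,28,29
v1: 8,8,8,11,11,11,11,11,12,13,14,15,19,20,21,22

steps = 12; useful = 147; efficiency = 147/192 = 49/64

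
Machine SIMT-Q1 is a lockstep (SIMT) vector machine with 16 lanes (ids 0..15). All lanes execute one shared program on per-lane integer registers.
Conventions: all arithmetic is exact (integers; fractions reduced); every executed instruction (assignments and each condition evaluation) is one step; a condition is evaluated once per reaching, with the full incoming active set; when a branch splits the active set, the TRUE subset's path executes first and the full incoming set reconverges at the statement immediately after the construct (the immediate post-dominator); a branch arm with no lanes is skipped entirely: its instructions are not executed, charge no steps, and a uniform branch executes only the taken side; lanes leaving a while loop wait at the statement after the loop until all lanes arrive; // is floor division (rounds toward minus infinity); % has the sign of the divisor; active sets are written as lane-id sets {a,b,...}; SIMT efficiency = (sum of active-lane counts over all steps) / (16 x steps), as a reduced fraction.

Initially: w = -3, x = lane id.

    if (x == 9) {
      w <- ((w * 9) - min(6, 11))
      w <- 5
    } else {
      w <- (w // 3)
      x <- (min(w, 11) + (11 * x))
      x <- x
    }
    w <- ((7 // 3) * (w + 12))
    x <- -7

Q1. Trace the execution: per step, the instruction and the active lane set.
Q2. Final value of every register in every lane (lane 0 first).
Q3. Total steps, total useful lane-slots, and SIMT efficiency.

step 0: eval (x == 9)                {0,1,2,3,4,5,6,7,8,9,10,11,12,13,14,15}
step 1: w <- ((w * 9) - min(6, 11))  {9}
step 2: w <- 5                       {9}
step 3: w <- (w // 3)                {0,1,2,3,4,5,6,7,8,10,11,12,13,14,15}
step 4: x <- (min(w, 11) + (11 * x)) {0,1,2,3,4,5,6,7,8,10,11,12,13,14,15}
step 5: x <- x                       {0,1,2,3,4,5,6,7,8,10,11,12,13,14,15}
step 6: w <- ((7 // 3) * (w + 12))   {0,1,2,3,4,5,6,7,8,9,10,11,12,13,14,15}
step 7: x <- -7                      {0,1,2,3,4,5,6,7,8,9,10,11,12,13,14,15}

Answer: 8 steps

w: 22,22,22,22,22,22,22,22,22,34,22,22,22,22,22,22
x: -7,-7,-7,-7,-7,-7,-7,-7,-7,-7,-7,-7,-7,-7,-7,-7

steps = 8; useful = 95; efficiency = 95/128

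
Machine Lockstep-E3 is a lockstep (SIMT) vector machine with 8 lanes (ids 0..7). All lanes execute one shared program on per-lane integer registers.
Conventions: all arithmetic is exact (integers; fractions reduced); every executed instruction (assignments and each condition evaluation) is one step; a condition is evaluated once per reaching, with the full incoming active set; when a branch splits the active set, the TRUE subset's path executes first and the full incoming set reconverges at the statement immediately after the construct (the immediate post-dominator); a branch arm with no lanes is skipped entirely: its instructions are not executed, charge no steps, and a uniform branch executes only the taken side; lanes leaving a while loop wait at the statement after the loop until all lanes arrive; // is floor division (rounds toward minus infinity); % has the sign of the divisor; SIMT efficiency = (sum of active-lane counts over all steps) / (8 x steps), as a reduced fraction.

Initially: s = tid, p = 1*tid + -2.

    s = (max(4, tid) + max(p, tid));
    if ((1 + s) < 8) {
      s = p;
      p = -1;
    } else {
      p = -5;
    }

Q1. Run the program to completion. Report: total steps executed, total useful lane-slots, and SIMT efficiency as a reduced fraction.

Answer: 5 steps, 27 useful, 27/40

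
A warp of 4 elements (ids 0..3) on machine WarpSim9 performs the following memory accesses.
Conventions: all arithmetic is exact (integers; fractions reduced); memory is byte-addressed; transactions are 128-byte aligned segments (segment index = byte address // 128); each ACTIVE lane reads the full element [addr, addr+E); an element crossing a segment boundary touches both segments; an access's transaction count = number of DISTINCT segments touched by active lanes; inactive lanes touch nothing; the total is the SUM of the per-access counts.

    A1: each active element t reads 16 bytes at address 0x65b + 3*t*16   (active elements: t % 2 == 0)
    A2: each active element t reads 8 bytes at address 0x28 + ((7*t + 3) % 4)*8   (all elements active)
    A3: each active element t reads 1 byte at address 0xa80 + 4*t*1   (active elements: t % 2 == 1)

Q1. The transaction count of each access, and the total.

A1: 2 transactions
A2: 1 transaction
A3: 1 transaction

Answer: 2,1,1; total 4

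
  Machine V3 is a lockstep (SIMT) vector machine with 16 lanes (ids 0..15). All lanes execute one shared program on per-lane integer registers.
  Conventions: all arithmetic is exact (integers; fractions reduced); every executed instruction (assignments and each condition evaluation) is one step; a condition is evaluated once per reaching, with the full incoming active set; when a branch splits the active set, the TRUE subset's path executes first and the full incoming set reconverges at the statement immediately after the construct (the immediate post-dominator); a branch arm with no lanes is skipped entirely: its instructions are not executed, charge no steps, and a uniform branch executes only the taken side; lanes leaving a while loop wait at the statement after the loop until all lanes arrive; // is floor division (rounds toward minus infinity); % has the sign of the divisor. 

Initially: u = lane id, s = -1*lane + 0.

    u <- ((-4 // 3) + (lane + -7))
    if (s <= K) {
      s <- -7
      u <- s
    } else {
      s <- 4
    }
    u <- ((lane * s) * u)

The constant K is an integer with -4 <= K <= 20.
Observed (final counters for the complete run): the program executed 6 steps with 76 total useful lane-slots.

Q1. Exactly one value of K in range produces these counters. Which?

Answer: K = -4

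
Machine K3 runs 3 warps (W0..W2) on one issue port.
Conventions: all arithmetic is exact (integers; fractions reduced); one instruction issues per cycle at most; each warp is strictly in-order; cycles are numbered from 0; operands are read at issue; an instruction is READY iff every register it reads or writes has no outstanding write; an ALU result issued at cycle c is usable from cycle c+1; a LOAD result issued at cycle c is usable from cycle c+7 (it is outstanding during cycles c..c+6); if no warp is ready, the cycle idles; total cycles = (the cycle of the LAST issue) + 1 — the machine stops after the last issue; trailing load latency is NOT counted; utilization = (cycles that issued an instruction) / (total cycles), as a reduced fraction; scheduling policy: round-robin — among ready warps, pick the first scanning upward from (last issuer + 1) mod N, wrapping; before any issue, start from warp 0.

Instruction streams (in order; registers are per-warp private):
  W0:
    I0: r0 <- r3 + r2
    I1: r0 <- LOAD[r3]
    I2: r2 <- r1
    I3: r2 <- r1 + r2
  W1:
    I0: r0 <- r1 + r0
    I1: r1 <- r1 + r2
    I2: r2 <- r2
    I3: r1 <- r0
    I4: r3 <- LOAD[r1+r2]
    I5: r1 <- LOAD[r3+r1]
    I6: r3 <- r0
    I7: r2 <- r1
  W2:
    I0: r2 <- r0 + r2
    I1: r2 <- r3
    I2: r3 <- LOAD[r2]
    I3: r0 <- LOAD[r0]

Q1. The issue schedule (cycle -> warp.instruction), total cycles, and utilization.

cycle 0: W0.I0
cycle 1: W1.I0
cycle 2: W2.I0
cycle 3: W0.I1
cycle 4: W1.I1
cycle 5: W2.I1
cycle 6: W0.I2
cycle 7: W1.I2
cycle 8: W2.I2
cycle 9: W0.I3
cycle 10: W1.I3
cycle 11: W2.I3
cycle 12: W1.I4
cycle 13: idle
cycle 14: idle
cycle 15: idle
cycle 16: idle
cycle 17: idle
cycle 18: idle
cycle 19: W1.I5
cycle 20: W1.I6
cycle 21: idle
cycle 22: idle
cycle 23: idle
cycle 24: idle
cycle 25: idle
cycle 26: W1.I7

Answer: 27 cycles, utilization 16/27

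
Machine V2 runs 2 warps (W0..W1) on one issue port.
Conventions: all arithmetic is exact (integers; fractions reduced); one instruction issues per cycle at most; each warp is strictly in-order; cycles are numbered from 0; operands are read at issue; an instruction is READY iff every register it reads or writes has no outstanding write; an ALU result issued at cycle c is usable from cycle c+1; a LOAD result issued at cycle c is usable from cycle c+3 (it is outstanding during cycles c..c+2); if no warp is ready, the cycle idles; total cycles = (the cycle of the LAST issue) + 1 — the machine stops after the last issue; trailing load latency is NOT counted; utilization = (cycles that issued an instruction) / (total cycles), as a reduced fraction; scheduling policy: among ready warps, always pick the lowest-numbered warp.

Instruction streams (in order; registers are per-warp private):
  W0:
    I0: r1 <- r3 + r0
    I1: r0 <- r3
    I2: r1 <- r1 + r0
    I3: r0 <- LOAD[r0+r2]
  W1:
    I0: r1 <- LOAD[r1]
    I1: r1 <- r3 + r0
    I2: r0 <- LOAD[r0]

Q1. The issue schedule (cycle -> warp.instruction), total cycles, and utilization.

cycle 0: W0.I0
cycle 1: W0.I1
cycle 2: W0.I2
cycle 3: W0.I3
cycle 4: W1.I0
cycle 5: idle
cycle 6: idle
cycle 7: W1.I1
cycle 8: W1.I2

Answer: 9 cycles, utilization 7/9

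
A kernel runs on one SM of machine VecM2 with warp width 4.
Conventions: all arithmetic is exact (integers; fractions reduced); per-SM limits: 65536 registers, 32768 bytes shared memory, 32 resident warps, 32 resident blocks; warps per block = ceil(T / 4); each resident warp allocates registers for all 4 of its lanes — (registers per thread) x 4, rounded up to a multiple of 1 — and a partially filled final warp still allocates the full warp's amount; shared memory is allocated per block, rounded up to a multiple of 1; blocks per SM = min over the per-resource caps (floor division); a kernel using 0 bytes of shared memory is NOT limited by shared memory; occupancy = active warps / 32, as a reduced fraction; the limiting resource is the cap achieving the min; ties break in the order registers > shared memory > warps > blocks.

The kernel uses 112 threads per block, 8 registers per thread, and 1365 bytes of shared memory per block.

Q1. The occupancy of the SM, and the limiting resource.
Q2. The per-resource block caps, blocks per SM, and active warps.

Answer: occupancy 7/8, limited by warps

registers: 73 blocks
shared memory: 24 blocks
warps: 1 block
blocks: 32 blocks

Answer: 1 block, 28 active warps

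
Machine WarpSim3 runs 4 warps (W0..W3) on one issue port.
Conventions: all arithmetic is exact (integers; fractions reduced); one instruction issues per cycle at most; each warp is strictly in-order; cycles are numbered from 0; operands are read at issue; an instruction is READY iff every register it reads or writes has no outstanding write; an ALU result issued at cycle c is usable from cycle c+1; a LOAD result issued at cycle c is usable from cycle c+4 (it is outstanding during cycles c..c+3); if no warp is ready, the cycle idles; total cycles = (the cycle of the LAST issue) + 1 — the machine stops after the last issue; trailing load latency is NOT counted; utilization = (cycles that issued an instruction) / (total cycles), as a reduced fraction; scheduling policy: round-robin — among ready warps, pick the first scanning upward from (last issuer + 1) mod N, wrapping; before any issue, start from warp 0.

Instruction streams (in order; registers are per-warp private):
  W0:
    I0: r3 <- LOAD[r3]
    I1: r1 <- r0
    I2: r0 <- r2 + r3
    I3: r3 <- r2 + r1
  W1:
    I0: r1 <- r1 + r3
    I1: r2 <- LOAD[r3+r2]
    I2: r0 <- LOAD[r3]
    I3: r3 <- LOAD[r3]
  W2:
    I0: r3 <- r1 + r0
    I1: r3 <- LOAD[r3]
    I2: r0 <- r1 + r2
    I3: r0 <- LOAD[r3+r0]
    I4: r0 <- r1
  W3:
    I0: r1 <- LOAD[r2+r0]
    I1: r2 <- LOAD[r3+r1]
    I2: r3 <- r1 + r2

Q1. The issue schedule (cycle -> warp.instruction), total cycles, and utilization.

cycle 0: W0.I0
cycle 1: W1.I0
cycle 2: W2.I0
cycle 3: W3.I0
cycle 4: W0.I1
cycle 5: W1.I1
cycle 6: W2.I1
cycle 7: W3.I1
cycle 8: W0.I2
cycle 9: W1.I2
cycle 10: W2.I2
cycle 11: W3.I2
cycle 12: W0.I3
cycle 13: W1.I3
cycle 14: W2.I3
cycle 15: idle
cycle 16: idle
cycle 17: idle
cycle 18: W2.I4

Answer: 19 cycles, utilization 16/19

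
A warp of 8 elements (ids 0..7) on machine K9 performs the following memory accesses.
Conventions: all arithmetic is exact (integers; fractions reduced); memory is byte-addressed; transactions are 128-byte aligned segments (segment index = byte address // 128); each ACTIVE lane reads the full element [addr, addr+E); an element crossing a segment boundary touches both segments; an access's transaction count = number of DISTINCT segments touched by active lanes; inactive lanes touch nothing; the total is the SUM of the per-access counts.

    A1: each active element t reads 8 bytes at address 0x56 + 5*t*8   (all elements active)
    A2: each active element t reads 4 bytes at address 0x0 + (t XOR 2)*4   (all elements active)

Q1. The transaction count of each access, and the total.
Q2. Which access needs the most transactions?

A1: 3 transactions
A2: 1 transaction

Answer: 3,1; total 4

Answer: A1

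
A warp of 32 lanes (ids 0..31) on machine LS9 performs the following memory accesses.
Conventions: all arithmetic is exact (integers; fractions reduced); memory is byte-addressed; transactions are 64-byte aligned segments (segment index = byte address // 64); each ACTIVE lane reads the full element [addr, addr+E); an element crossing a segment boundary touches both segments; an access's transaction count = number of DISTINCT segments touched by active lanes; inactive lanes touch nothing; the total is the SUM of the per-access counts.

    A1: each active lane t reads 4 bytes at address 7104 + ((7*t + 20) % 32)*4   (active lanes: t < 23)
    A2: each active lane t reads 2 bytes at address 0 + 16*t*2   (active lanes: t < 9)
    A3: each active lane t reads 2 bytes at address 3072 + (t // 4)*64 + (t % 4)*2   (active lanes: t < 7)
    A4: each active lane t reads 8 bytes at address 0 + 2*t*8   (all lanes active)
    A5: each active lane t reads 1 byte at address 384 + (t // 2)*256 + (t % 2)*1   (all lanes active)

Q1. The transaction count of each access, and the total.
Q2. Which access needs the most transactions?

A1: 2 transactions
A2: 5 transactions
A3: 2 transactions
A4: 8 transactions
A5: 16 transactions

Answer: 2,5,2,8,16; total 33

Answer: A5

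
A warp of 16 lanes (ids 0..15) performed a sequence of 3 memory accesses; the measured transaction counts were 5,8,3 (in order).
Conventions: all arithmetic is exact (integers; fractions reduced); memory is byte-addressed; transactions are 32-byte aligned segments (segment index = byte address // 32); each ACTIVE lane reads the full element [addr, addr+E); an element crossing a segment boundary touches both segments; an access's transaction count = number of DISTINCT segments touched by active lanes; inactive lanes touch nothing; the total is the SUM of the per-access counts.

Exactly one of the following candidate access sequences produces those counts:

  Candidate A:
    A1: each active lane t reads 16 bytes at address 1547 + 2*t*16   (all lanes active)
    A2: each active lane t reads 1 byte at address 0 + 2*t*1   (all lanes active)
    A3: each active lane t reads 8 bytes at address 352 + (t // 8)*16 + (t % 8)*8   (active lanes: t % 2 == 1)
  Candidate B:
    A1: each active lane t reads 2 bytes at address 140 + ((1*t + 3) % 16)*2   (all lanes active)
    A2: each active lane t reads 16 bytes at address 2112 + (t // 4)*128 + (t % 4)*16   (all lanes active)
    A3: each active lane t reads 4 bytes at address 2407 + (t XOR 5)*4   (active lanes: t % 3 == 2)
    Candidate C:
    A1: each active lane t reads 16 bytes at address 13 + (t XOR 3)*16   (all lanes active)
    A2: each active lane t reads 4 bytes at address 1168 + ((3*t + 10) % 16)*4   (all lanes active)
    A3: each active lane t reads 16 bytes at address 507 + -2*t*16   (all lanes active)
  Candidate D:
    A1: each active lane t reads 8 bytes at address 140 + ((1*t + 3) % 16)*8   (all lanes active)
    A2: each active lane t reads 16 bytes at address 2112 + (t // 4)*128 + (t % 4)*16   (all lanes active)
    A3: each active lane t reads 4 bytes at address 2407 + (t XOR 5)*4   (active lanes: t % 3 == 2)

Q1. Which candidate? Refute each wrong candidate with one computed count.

A: A1 gives 16 transactions, not 5
B: A1 gives 2 transactions, not 5
C: A1 gives 9 transactions, not 5
D: all counts match (5,8,3)

Answer: D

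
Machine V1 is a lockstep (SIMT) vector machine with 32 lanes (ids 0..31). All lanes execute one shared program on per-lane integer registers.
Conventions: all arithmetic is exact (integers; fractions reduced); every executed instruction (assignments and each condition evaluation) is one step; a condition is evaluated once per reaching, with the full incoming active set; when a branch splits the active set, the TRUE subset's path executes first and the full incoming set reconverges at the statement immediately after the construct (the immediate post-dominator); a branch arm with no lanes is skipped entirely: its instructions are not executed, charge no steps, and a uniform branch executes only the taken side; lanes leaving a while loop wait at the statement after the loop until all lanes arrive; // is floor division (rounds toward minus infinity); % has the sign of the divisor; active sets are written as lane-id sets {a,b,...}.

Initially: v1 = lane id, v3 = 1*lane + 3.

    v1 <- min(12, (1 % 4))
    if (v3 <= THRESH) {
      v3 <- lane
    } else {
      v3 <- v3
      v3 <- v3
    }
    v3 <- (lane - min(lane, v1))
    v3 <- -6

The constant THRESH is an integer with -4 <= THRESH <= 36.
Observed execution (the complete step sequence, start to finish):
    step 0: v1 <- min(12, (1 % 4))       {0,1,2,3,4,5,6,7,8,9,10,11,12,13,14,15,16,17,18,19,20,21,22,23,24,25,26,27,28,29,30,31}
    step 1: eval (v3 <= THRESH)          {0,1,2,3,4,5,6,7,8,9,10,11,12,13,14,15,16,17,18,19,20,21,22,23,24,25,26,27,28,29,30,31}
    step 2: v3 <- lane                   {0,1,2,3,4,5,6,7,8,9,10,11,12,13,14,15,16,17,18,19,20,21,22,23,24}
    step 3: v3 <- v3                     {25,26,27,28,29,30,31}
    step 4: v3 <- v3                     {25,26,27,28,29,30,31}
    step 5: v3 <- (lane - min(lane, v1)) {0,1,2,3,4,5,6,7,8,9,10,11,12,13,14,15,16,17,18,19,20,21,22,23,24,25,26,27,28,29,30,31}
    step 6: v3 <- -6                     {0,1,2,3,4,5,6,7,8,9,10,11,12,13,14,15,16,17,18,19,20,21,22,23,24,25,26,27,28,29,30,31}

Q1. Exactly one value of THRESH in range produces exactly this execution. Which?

Answer: THRESH = 27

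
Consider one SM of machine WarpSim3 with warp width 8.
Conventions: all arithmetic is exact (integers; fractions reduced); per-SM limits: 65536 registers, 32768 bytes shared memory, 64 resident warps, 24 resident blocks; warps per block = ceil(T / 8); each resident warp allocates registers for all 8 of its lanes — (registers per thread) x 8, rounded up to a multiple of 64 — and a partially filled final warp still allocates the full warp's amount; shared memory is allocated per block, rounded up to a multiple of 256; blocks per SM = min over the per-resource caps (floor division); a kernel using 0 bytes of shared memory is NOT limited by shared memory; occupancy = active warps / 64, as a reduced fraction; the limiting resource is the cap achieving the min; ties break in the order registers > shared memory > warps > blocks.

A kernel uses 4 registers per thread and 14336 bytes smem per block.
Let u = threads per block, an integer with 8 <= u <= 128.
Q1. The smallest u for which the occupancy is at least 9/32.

Answer: u = 65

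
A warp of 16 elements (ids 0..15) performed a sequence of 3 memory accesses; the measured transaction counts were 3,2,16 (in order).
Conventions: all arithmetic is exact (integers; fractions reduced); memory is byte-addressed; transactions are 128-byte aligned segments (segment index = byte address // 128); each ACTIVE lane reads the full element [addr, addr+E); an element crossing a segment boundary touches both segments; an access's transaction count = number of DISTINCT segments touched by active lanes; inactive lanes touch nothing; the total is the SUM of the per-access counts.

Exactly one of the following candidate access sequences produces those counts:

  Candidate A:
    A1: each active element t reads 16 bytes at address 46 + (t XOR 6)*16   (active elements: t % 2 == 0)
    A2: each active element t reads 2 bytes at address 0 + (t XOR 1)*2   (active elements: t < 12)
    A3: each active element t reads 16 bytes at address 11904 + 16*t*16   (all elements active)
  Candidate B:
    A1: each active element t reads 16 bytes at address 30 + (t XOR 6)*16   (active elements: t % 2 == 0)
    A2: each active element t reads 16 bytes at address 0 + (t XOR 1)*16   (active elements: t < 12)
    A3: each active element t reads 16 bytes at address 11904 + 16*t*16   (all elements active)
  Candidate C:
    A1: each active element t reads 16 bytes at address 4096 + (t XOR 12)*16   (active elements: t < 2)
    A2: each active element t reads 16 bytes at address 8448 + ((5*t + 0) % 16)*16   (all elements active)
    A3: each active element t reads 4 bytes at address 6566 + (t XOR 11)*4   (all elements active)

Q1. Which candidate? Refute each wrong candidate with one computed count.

A: A2 gives 1 transaction, not 2
C: A1 gives 1 transaction, not 3
B: all counts match (3,2,16)

Answer: B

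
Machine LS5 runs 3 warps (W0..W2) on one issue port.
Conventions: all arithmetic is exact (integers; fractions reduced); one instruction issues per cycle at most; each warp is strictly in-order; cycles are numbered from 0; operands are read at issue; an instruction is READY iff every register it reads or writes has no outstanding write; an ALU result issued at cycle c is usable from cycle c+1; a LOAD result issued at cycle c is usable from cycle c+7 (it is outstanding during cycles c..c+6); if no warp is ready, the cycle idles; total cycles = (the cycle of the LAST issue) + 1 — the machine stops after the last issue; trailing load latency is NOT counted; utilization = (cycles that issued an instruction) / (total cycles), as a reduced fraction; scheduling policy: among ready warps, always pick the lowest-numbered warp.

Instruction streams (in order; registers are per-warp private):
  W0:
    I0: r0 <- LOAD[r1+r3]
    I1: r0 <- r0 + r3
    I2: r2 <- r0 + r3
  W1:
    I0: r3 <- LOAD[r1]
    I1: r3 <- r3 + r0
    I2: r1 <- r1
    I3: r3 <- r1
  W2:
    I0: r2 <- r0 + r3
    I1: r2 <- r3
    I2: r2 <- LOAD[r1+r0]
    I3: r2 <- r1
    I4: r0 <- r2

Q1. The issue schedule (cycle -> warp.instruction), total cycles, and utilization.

cycle 0: W0.I0
cycle 1: W1.I0
cycle 2: W2.I0
cycle 3: W2.I1
cycle 4: W2.I2
cycle 5: idle
cycle 6: idle
cycle 7: W0.I1
cycle 8: W0.I2
cycle 9: W1.I1
cycle 10: W1.I2
cycle 11: W1.I3
cycle 12: W2.I3
cycle 13: W2.I4

Answer: 14 cycles, utilization 6/7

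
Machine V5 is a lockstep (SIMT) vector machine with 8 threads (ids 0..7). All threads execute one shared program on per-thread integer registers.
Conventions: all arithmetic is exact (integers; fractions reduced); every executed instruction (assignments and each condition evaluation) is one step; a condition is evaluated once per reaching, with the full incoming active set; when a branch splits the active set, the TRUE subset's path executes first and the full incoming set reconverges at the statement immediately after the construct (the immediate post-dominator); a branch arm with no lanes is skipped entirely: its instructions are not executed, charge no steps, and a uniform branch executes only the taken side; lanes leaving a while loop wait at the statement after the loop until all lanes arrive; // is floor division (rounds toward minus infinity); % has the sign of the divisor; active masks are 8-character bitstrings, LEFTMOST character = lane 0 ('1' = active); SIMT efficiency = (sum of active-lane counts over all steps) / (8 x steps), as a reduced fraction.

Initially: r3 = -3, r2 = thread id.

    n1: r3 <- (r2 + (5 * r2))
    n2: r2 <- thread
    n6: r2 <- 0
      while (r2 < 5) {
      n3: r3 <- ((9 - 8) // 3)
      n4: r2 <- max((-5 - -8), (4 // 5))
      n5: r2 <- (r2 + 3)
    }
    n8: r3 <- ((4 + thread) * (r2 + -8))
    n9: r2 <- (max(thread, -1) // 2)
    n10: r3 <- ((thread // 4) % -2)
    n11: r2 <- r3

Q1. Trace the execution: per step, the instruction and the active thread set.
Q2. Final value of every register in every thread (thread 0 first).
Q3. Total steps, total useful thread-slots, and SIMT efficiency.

step 0: r3 <- (r2 + (5 * r2))        11111111
step 1: r2 <- thread                 11111111
step 2: r2 <- 0                      11111111
step 3: eval (r2 < 5)                11111111
step 4: r3 <- ((9 - 8) // 3)         11111111
step 5: r2 <- max((-5 - -8), (4 // 5)) 11111111
step 6: r2 <- (r2 + 3)               11111111
step 7: eval (r2 < 5)                11111111
step 8: r3 <- ((4 + thread) * (r2 + -8)) 11111111
step 9: r2 <- (max(thread, -1) // 2) 11111111
step 10: r3 <- ((thread // 4) % -2)   11111111
step 11: r2 <- r3                     11111111

Answer: 12 steps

r3: 0,0,0,0,-1,-1,-1,-1
r2: 0,0,0,0,-1,-1,-1,-1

steps = 12; useful = 96; efficiency = 96/96 = 1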